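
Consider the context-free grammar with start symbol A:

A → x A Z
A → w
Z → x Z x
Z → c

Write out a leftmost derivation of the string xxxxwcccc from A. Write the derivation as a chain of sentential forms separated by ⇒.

A ⇒ xAZ   [A → x A Z]
xAZ ⇒ xxAZZ   [A → x A Z]
xxAZZ ⇒ xxxAZZZ   [A → x A Z]
xxxAZZZ ⇒ xxxxAZZZZ   [A → x A Z]
xxxxAZZZZ ⇒ xxxxwZZZZ   [A → w]
xxxxwZZZZ ⇒ xxxxwcZZZ   [Z → c]
xxxxwcZZZ ⇒ xxxxwccZZ   [Z → c]
xxxxwccZZ ⇒ xxxxwcccZ   [Z → c]
xxxxwcccZ ⇒ xxxxwcccc   [Z → c]

A ⇒ xAZ ⇒ xxAZZ ⇒ xxxAZZZ ⇒ xxxxAZZZZ ⇒ xxxxwZZZZ ⇒ xxxxwcZZZ ⇒ xxxxwccZZ ⇒ xxxxwcccZ ⇒ xxxxwcccc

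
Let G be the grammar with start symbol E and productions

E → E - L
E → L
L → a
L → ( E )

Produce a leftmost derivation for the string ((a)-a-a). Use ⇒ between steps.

E ⇒ L ⇒ (E) ⇒ (E-L) ⇒ (E-L-L) ⇒ (L-L-L) ⇒ ((E)-L-L) ⇒ ((L)-L-L) ⇒ ((a)-L-L) ⇒ ((a)-a-L) ⇒ ((a)-a-a)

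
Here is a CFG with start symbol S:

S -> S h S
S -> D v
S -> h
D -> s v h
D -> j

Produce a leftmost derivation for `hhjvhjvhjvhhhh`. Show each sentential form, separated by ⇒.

S ⇒ ShS ⇒ ShShS ⇒ ShShShS ⇒ ShShShShS ⇒ hhShShShS ⇒ hhDvhShShS ⇒ hhjvhShShS ⇒ hhjvhShShShS ⇒ hhjvhDvhShShS ⇒ hhjvhjvhShShS ⇒ hhjvhjvhDvhShS ⇒ hhjvhjvhjvhShS ⇒ hhjvhjvhjvhhhS ⇒ hhjvhjvhjvhhhh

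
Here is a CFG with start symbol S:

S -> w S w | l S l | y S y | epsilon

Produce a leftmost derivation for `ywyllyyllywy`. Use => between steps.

S => ySy => ywSwy => ywySywy => ywylSlywy => ywyllSllywy => ywyllySyllywy => ywyllyyllywy

S => ySy   [S -> y S y]
ySy => ywSwy   [S -> w S w]
ywSwy => ywySywy   [S -> y S y]
ywySywy => ywylSlywy   [S -> l S l]
ywylSlywy => ywyllSllywy   [S -> l S l]
ywyllSllywy => ywyllySyllywy   [S -> y S y]
ywyllySyllywy => ywyllyyllywy   [S -> epsilon]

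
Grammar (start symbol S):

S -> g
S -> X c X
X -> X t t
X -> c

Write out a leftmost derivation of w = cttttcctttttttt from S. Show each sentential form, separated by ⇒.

S ⇒ XcX   [S -> X c X]
XcX ⇒ XttcX   [X -> X t t]
XttcX ⇒ XttttcX   [X -> X t t]
XttttcX ⇒ cttttcX   [X -> c]
cttttcX ⇒ cttttcXtt   [X -> X t t]
cttttcXtt ⇒ cttttcXtttt   [X -> X t t]
cttttcXtttt ⇒ cttttcXtttttt   [X -> X t t]
cttttcXtttttt ⇒ cttttcXtttttttt   [X -> X t t]
cttttcXtttttttt ⇒ cttttcctttttttt   [X -> c]

S ⇒ XcX ⇒ XttcX ⇒ XttttcX ⇒ cttttcX ⇒ cttttcXtt ⇒ cttttcXtttt ⇒ cttttcXtttttt ⇒ cttttcXtttttttt ⇒ cttttcctttttttt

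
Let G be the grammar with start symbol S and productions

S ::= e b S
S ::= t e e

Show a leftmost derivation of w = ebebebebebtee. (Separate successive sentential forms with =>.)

S=>ebS=>ebebS=>ebebebS=>ebebebebS=>ebebebebebS=>ebebebebebtee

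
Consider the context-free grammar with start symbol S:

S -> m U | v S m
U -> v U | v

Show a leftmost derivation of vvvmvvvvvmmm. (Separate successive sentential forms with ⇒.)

S ⇒ vSm   [S -> v S m]
vSm ⇒ vvSmm   [S -> v S m]
vvSmm ⇒ vvvSmmm   [S -> v S m]
vvvSmmm ⇒ vvvmUmmm   [S -> m U]
vvvmUmmm ⇒ vvvmvUmmm   [U -> v U]
vvvmvUmmm ⇒ vvvmvvUmmm   [U -> v U]
vvvmvvUmmm ⇒ vvvmvvvUmmm   [U -> v U]
vvvmvvvUmmm ⇒ vvvmvvvvUmmm   [U -> v U]
vvvmvvvvUmmm ⇒ vvvmvvvvvmmm   [U -> v]

S ⇒ vSm ⇒ vvSmm ⇒ vvvSmmm ⇒ vvvmUmmm ⇒ vvvmvUmmm ⇒ vvvmvvUmmm ⇒ vvvmvvvUmmm ⇒ vvvmvvvvUmmm ⇒ vvvmvvvvvmmm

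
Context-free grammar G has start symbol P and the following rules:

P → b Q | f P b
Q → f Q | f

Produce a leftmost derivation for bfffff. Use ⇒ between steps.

P ⇒ bQ ⇒ bfQ ⇒ bffQ ⇒ bfffQ ⇒ bffffQ ⇒ bfffff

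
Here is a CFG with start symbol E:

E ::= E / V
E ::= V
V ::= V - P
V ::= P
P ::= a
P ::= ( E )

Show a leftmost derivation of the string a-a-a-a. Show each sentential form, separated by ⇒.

E ⇒ V ⇒ V-P ⇒ V-P-P ⇒ V-P-P-P ⇒ P-P-P-P ⇒ a-P-P-P ⇒ a-a-P-P ⇒ a-a-a-P ⇒ a-a-a-a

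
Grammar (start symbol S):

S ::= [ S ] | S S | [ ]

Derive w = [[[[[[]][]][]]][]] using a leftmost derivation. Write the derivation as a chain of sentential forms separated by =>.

S => [S]   [S ::= [ S ]]
[S] => [SS]   [S ::= S S]
[SS] => [[S]S]   [S ::= [ S ]]
[[S]S] => [[[S]]S]   [S ::= [ S ]]
[[[S]]S] => [[[SS]]S]   [S ::= S S]
[[[SS]]S] => [[[[S]S]]S]   [S ::= [ S ]]
[[[[S]S]]S] => [[[[SS]S]]S]   [S ::= S S]
[[[[SS]S]]S] => [[[[[S]S]S]]S]   [S ::= [ S ]]
[[[[[S]S]S]]S] => [[[[[[]]S]S]]S]   [S ::= [ ]]
[[[[[[]]S]S]]S] => [[[[[[]][]]S]]S]   [S ::= [ ]]
[[[[[[]][]]S]]S] => [[[[[[]][]][]]]S]   [S ::= [ ]]
[[[[[[]][]][]]]S] => [[[[[[]][]][]]][]]   [S ::= [ ]]

S => [S] => [SS] => [[S]S] => [[[S]]S] => [[[SS]]S] => [[[[S]S]]S] => [[[[SS]S]]S] => [[[[[S]S]S]]S] => [[[[[[]]S]S]]S] => [[[[[[]][]]S]]S] => [[[[[[]][]][]]]S] => [[[[[[]][]][]]][]]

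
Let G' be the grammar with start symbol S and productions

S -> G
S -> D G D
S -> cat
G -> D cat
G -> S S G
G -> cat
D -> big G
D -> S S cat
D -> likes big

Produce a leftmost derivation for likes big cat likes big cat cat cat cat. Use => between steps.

S => G => S S G => G S G => S S G S G => D G D S G S G => likes big G D S G S G => likes big cat D S G S G => likes big cat likes big S G S G => likes big cat likes big cat G S G => likes big cat likes big cat cat S G => likes big cat likes big cat cat cat G => likes big cat likes big cat cat cat cat

S => G   [S -> G]
G => S S G   [G -> S S G]
S S G => G S G   [S -> G]
G S G => S S G S G   [G -> S S G]
S S G S G => D G D S G S G   [S -> D G D]
D G D S G S G => likes big G D S G S G   [D -> likes big]
likes big G D S G S G => likes big cat D S G S G   [G -> cat]
likes big cat D S G S G => likes big cat likes big S G S G   [D -> likes big]
likes big cat likes big S G S G => likes big cat likes big cat G S G   [S -> cat]
likes big cat likes big cat G S G => likes big cat likes big cat cat S G   [G -> cat]
likes big cat likes big cat cat S G => likes big cat likes big cat cat cat G   [S -> cat]
likes big cat likes big cat cat cat G => likes big cat likes big cat cat cat cat   [G -> cat]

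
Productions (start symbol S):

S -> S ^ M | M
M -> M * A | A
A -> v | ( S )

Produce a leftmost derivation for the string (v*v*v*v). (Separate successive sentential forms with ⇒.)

S⇒M⇒A⇒(S)⇒(M)⇒(M*A)⇒(M*A*A)⇒(M*A*A*A)⇒(A*A*A*A)⇒(v*A*A*A)⇒(v*v*A*A)⇒(v*v*v*A)⇒(v*v*v*v)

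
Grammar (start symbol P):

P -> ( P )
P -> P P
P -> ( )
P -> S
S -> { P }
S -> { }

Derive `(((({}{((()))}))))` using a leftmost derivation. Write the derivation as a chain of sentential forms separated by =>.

P => (P) => ((P)) => (((P))) => ((((P)))) => ((((PP)))) => ((((SP)))) => (((({}P)))) => (((({}S)))) => (((({}{P})))) => (((({}{(P)})))) => (((({}{((P))})))) => (((({}{((()))}))))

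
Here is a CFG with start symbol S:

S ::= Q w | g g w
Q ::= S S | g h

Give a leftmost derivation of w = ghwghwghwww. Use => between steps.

S => Qw => SSw => QwSw => ghwSw => ghwQww => ghwSSww => ghwQwSww => ghwghwSww => ghwghwQwww => ghwghwghwww

S => Qw   [S ::= Q w]
Qw => SSw   [Q ::= S S]
SSw => QwSw   [S ::= Q w]
QwSw => ghwSw   [Q ::= g h]
ghwSw => ghwQww   [S ::= Q w]
ghwQww => ghwSSww   [Q ::= S S]
ghwSSww => ghwQwSww   [S ::= Q w]
ghwQwSww => ghwghwSww   [Q ::= g h]
ghwghwSww => ghwghwQwww   [S ::= Q w]
ghwghwQwww => ghwghwghwww   [Q ::= g h]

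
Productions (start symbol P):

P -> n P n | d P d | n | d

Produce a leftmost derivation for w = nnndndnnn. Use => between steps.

P=>nPn=>nnPnn=>nnnPnnn=>nnndPdnnn=>nnndndnnn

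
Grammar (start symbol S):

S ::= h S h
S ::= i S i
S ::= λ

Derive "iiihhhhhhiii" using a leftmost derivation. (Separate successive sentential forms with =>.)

S=>iSi=>iiSii=>iiiSiii=>iiihShiii=>iiihhShhiii=>iiihhhShhhiii=>iiihhhhhhiii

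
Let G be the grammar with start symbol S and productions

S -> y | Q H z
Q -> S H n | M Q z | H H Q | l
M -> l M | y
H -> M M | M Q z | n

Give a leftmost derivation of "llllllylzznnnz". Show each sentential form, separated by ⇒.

S ⇒ QHz ⇒ SHnHz ⇒ QHzHnHz ⇒ lHzHnHz ⇒ lMQzzHnHz ⇒ llMQzzHnHz ⇒ lllMQzzHnHz ⇒ llllMQzzHnHz ⇒ lllllMQzzHnHz ⇒ llllllMQzzHnHz ⇒ llllllyQzzHnHz ⇒ llllllylzzHnHz ⇒ llllllylzznnHz ⇒ llllllylzznnnz

S ⇒ QHz   [S -> Q H z]
QHz ⇒ SHnHz   [Q -> S H n]
SHnHz ⇒ QHzHnHz   [S -> Q H z]
QHzHnHz ⇒ lHzHnHz   [Q -> l]
lHzHnHz ⇒ lMQzzHnHz   [H -> M Q z]
lMQzzHnHz ⇒ llMQzzHnHz   [M -> l M]
llMQzzHnHz ⇒ lllMQzzHnHz   [M -> l M]
lllMQzzHnHz ⇒ llllMQzzHnHz   [M -> l M]
llllMQzzHnHz ⇒ lllllMQzzHnHz   [M -> l M]
lllllMQzzHnHz ⇒ llllllMQzzHnHz   [M -> l M]
llllllMQzzHnHz ⇒ llllllyQzzHnHz   [M -> y]
llllllyQzzHnHz ⇒ llllllylzzHnHz   [Q -> l]
llllllylzzHnHz ⇒ llllllylzznnHz   [H -> n]
llllllylzznnHz ⇒ llllllylzznnnz   [H -> n]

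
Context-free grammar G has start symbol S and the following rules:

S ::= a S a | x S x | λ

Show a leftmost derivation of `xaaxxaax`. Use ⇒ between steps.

S ⇒ xSx ⇒ xaSax ⇒ xaaSaax ⇒ xaaxSxaax ⇒ xaaxxaax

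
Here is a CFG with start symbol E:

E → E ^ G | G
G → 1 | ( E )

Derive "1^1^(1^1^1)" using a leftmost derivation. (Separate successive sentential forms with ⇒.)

E ⇒ E^G   [E → E ^ G]
E^G ⇒ E^G^G   [E → E ^ G]
E^G^G ⇒ G^G^G   [E → G]
G^G^G ⇒ 1^G^G   [G → 1]
1^G^G ⇒ 1^1^G   [G → 1]
1^1^G ⇒ 1^1^(E)   [G → ( E )]
1^1^(E) ⇒ 1^1^(E^G)   [E → E ^ G]
1^1^(E^G) ⇒ 1^1^(E^G^G)   [E → E ^ G]
1^1^(E^G^G) ⇒ 1^1^(G^G^G)   [E → G]
1^1^(G^G^G) ⇒ 1^1^(1^G^G)   [G → 1]
1^1^(1^G^G) ⇒ 1^1^(1^1^G)   [G → 1]
1^1^(1^1^G) ⇒ 1^1^(1^1^1)   [G → 1]

E ⇒ E^G ⇒ E^G^G ⇒ G^G^G ⇒ 1^G^G ⇒ 1^1^G ⇒ 1^1^(E) ⇒ 1^1^(E^G) ⇒ 1^1^(E^G^G) ⇒ 1^1^(G^G^G) ⇒ 1^1^(1^G^G) ⇒ 1^1^(1^1^G) ⇒ 1^1^(1^1^1)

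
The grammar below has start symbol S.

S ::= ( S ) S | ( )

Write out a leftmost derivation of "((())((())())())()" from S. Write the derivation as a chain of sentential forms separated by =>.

S => (S)S => ((S)S)S => ((())S)S => ((())(S)S)S => ((())((S)S)S)S => ((())((())S)S)S => ((())((())())S)S => ((())((())())())S => ((())((())())())()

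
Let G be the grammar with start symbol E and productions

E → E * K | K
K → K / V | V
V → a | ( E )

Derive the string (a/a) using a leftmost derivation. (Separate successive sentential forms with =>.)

E=>K=>V=>(E)=>(K)=>(K/V)=>(V/V)=>(a/V)=>(a/a)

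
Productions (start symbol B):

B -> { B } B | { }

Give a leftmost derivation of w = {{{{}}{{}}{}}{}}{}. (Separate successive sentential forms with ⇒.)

B ⇒ {B}B   [B -> { B } B]
{B}B ⇒ {{B}B}B   [B -> { B } B]
{{B}B}B ⇒ {{{B}B}B}B   [B -> { B } B]
{{{B}B}B}B ⇒ {{{{}}B}B}B   [B -> { }]
{{{{}}B}B}B ⇒ {{{{}}{B}B}B}B   [B -> { B } B]
{{{{}}{B}B}B}B ⇒ {{{{}}{{}}B}B}B   [B -> { }]
{{{{}}{{}}B}B}B ⇒ {{{{}}{{}}{}}B}B   [B -> { }]
{{{{}}{{}}{}}B}B ⇒ {{{{}}{{}}{}}{}}B   [B -> { }]
{{{{}}{{}}{}}{}}B ⇒ {{{{}}{{}}{}}{}}{}   [B -> { }]

B⇒{B}B⇒{{B}B}B⇒{{{B}B}B}B⇒{{{{}}B}B}B⇒{{{{}}{B}B}B}B⇒{{{{}}{{}}B}B}B⇒{{{{}}{{}}{}}B}B⇒{{{{}}{{}}{}}{}}B⇒{{{{}}{{}}{}}{}}{}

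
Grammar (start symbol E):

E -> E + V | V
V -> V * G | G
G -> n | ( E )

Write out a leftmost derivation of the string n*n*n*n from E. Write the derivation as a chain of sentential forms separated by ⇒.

E ⇒ V ⇒ V*G ⇒ V*G*G ⇒ V*G*G*G ⇒ G*G*G*G ⇒ n*G*G*G ⇒ n*n*G*G ⇒ n*n*n*G ⇒ n*n*n*n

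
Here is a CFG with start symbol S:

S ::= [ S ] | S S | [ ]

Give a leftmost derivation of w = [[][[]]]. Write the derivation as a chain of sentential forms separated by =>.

S => [S]   [S ::= [ S ]]
[S] => [SS]   [S ::= S S]
[SS] => [[]S]   [S ::= [ ]]
[[]S] => [[][S]]   [S ::= [ S ]]
[[][S]] => [[][[]]]   [S ::= [ ]]

S => [S] => [SS] => [[]S] => [[][S]] => [[][[]]]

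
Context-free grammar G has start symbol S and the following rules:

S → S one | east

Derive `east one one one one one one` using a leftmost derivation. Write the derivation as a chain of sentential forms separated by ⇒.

S ⇒ S one ⇒ S one one ⇒ S one one one ⇒ S one one one one ⇒ S one one one one one ⇒ S one one one one one one ⇒ east one one one one one one

S ⇒ S one   [S → S one]
S one ⇒ S one one   [S → S one]
S one one ⇒ S one one one   [S → S one]
S one one one ⇒ S one one one one   [S → S one]
S one one one one ⇒ S one one one one one   [S → S one]
S one one one one one ⇒ S one one one one one one   [S → S one]
S one one one one one one ⇒ east one one one one one one   [S → east]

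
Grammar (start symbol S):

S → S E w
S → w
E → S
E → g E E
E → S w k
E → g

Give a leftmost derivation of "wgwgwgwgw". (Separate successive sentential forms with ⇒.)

S⇒SEw⇒SEwEw⇒SEwEwEw⇒SEwEwEwEw⇒wEwEwEwEw⇒wgwEwEwEw⇒wgwgwEwEw⇒wgwgwgwEw⇒wgwgwgwgw

S ⇒ SEw   [S → S E w]
SEw ⇒ SEwEw   [S → S E w]
SEwEw ⇒ SEwEwEw   [S → S E w]
SEwEwEw ⇒ SEwEwEwEw   [S → S E w]
SEwEwEwEw ⇒ wEwEwEwEw   [S → w]
wEwEwEwEw ⇒ wgwEwEwEw   [E → g]
wgwEwEwEw ⇒ wgwgwEwEw   [E → g]
wgwgwEwEw ⇒ wgwgwgwEw   [E → g]
wgwgwgwEw ⇒ wgwgwgwgw   [E → g]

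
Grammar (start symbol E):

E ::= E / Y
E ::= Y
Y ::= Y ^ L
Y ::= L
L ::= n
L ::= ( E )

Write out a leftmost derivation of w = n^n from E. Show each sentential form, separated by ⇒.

E ⇒ Y   [E ::= Y]
Y ⇒ Y^L   [Y ::= Y ^ L]
Y^L ⇒ L^L   [Y ::= L]
L^L ⇒ n^L   [L ::= n]
n^L ⇒ n^n   [L ::= n]

E⇒Y⇒Y^L⇒L^L⇒n^L⇒n^n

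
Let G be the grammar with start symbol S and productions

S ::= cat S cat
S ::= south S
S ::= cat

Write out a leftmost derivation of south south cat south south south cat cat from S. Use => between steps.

S => south S   [S ::= south S]
south S => south south S   [S ::= south S]
south south S => south south cat S cat   [S ::= cat S cat]
south south cat S cat => south south cat south S cat   [S ::= south S]
south south cat south S cat => south south cat south south S cat   [S ::= south S]
south south cat south south S cat => south south cat south south south S cat   [S ::= south S]
south south cat south south south S cat => south south cat south south south cat cat   [S ::= cat]

S => south S => south south S => south south cat S cat => south south cat south S cat => south south cat south south S cat => south south cat south south south S cat => south south cat south south south cat cat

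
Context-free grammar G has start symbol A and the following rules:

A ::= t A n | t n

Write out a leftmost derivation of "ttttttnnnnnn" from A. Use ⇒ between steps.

A ⇒ tAn ⇒ ttAnn ⇒ tttAnnn ⇒ ttttAnnnn ⇒ tttttAnnnnn ⇒ ttttttnnnnnn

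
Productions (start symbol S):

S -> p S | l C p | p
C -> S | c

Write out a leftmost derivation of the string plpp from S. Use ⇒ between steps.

S⇒pS⇒plCp⇒plSp⇒plpp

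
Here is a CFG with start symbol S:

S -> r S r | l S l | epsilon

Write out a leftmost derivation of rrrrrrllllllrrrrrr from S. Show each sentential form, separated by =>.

S => rSr => rrSrr => rrrSrrr => rrrrSrrrr => rrrrrSrrrrr => rrrrrrSrrrrrr => rrrrrrlSlrrrrrr => rrrrrrllSllrrrrrr => rrrrrrlllSlllrrrrrr => rrrrrrllllllrrrrrr

S => rSr   [S -> r S r]
rSr => rrSrr   [S -> r S r]
rrSrr => rrrSrrr   [S -> r S r]
rrrSrrr => rrrrSrrrr   [S -> r S r]
rrrrSrrrr => rrrrrSrrrrr   [S -> r S r]
rrrrrSrrrrr => rrrrrrSrrrrrr   [S -> r S r]
rrrrrrSrrrrrr => rrrrrrlSlrrrrrr   [S -> l S l]
rrrrrrlSlrrrrrr => rrrrrrllSllrrrrrr   [S -> l S l]
rrrrrrllSllrrrrrr => rrrrrrlllSlllrrrrrr   [S -> l S l]
rrrrrrlllSlllrrrrrr => rrrrrrllllllrrrrrr   [S -> epsilon]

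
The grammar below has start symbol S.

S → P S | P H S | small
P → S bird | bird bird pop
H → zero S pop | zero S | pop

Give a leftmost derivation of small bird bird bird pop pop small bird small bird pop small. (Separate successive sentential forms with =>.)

S => P H S => S bird H S => P S bird H S => S bird S bird H S => P S bird S bird H S => S bird S bird S bird H S => small bird S bird S bird H S => small bird P H S bird S bird H S => small bird bird bird pop H S bird S bird H S => small bird bird bird pop pop S bird S bird H S => small bird bird bird pop pop small bird S bird H S => small bird bird bird pop pop small bird small bird H S => small bird bird bird pop pop small bird small bird pop S => small bird bird bird pop pop small bird small bird pop small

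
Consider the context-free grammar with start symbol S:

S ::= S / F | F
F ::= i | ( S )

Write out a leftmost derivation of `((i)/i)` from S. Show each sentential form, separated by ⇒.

S ⇒ F   [S ::= F]
F ⇒ (S)   [F ::= ( S )]
(S) ⇒ (S/F)   [S ::= S / F]
(S/F) ⇒ (F/F)   [S ::= F]
(F/F) ⇒ ((S)/F)   [F ::= ( S )]
((S)/F) ⇒ ((F)/F)   [S ::= F]
((F)/F) ⇒ ((i)/F)   [F ::= i]
((i)/F) ⇒ ((i)/i)   [F ::= i]

S ⇒ F ⇒ (S) ⇒ (S/F) ⇒ (F/F) ⇒ ((S)/F) ⇒ ((F)/F) ⇒ ((i)/F) ⇒ ((i)/i)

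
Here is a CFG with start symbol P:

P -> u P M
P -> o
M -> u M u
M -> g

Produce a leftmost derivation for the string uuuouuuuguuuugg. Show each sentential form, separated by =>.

P => uPM => uuPMM => uuuPMMM => uuuoMMM => uuuouMuMM => uuuouuMuuMM => uuuouuuMuuuMM => uuuouuuuMuuuuMM => uuuouuuuguuuuMM => uuuouuuuguuuugM => uuuouuuuguuuugg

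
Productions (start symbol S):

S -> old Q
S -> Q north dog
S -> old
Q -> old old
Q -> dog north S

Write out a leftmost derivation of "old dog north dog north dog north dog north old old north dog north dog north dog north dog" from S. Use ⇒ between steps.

S ⇒ old Q ⇒ old dog north S ⇒ old dog north Q north dog ⇒ old dog north dog north S north dog ⇒ old dog north dog north Q north dog north dog ⇒ old dog north dog north dog north S north dog north dog ⇒ old dog north dog north dog north Q north dog north dog north dog ⇒ old dog north dog north dog north dog north S north dog north dog north dog ⇒ old dog north dog north dog north dog north Q north dog north dog north dog north dog ⇒ old dog north dog north dog north dog north old old north dog north dog north dog north dog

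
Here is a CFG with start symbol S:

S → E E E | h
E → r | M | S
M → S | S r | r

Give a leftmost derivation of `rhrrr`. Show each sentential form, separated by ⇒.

S ⇒ EEE ⇒ SEE ⇒ EEEEE ⇒ rEEEE ⇒ rMEEE ⇒ rSEEE ⇒ rhEEE ⇒ rhrEE ⇒ rhrrE ⇒ rhrrr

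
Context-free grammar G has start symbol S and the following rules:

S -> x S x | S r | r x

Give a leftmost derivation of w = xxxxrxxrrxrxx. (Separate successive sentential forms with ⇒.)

S⇒xSx⇒xxSxx⇒xxSrxx⇒xxxSxrxx⇒xxxSrxrxx⇒xxxSrrxrxx⇒xxxxSxrrxrxx⇒xxxxrxxrrxrxx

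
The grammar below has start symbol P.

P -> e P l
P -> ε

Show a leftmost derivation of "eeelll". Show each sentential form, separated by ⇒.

P⇒ePl⇒eePll⇒eeePlll⇒eeelll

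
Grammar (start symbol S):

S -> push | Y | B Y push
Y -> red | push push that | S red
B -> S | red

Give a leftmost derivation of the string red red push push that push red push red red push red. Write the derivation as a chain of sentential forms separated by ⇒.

S ⇒ Y ⇒ S red ⇒ B Y push red ⇒ S Y push red ⇒ B Y push Y push red ⇒ red Y push Y push red ⇒ red S red push Y push red ⇒ red B Y push red push Y push red ⇒ red red Y push red push Y push red ⇒ red red push push that push red push Y push red ⇒ red red push push that push red push S red push red ⇒ red red push push that push red push Y red push red ⇒ red red push push that push red push red red push red

S ⇒ Y   [S -> Y]
Y ⇒ S red   [Y -> S red]
S red ⇒ B Y push red   [S -> B Y push]
B Y push red ⇒ S Y push red   [B -> S]
S Y push red ⇒ B Y push Y push red   [S -> B Y push]
B Y push Y push red ⇒ red Y push Y push red   [B -> red]
red Y push Y push red ⇒ red S red push Y push red   [Y -> S red]
red S red push Y push red ⇒ red B Y push red push Y push red   [S -> B Y push]
red B Y push red push Y push red ⇒ red red Y push red push Y push red   [B -> red]
red red Y push red push Y push red ⇒ red red push push that push red push Y push red   [Y -> push push that]
red red push push that push red push Y push red ⇒ red red push push that push red push S red push red   [Y -> S red]
red red push push that push red push S red push red ⇒ red red push push that push red push Y red push red   [S -> Y]
red red push push that push red push Y red push red ⇒ red red push push that push red push red red push red   [Y -> red]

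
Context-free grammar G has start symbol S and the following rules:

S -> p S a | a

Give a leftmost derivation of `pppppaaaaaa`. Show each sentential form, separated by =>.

S => pSa => ppSaa => pppSaaa => ppppSaaaa => pppppSaaaaa => pppppaaaaaa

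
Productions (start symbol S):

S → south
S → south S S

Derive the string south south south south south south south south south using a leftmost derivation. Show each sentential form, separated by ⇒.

S ⇒ south S S ⇒ south south S S S ⇒ south south south S S S S ⇒ south south south south S S S S S ⇒ south south south south south S S S S ⇒ south south south south south south S S S ⇒ south south south south south south south S S ⇒ south south south south south south south south S ⇒ south south south south south south south south south

S ⇒ south S S   [S → south S S]
south S S ⇒ south south S S S   [S → south S S]
south south S S S ⇒ south south south S S S S   [S → south S S]
south south south S S S S ⇒ south south south south S S S S S   [S → south S S]
south south south south S S S S S ⇒ south south south south south S S S S   [S → south]
south south south south south S S S S ⇒ south south south south south south S S S   [S → south]
south south south south south south S S S ⇒ south south south south south south south S S   [S → south]
south south south south south south south S S ⇒ south south south south south south south south S   [S → south]
south south south south south south south south S ⇒ south south south south south south south south south   [S → south]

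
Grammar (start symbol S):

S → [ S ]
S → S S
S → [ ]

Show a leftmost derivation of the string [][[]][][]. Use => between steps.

S => SS => []S => []SS => []SSS => [][S]SS => [][[]]SS => [][[]][]S => [][[]][][]

S => SS   [S → S S]
SS => []S   [S → [ ]]
[]S => []SS   [S → S S]
[]SS => []SSS   [S → S S]
[]SSS => [][S]SS   [S → [ S ]]
[][S]SS => [][[]]SS   [S → [ ]]
[][[]]SS => [][[]][]S   [S → [ ]]
[][[]][]S => [][[]][][]   [S → [ ]]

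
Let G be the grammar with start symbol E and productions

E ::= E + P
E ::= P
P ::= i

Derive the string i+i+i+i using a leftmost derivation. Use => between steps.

E=>E+P=>E+P+P=>E+P+P+P=>P+P+P+P=>i+P+P+P=>i+i+P+P=>i+i+i+P=>i+i+i+i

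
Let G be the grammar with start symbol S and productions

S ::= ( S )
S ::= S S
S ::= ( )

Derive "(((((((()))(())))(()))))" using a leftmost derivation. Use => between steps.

S => (S) => ((S)) => (((S))) => (((SS))) => ((((S)S))) => (((((S))S))) => (((((SS))S))) => ((((((S)S))S))) => (((((((S))S))S))) => (((((((()))S))S))) => (((((((()))(S)))S))) => (((((((()))(())))S))) => (((((((()))(())))(S)))) => (((((((()))(())))(()))))

S => (S)   [S ::= ( S )]
(S) => ((S))   [S ::= ( S )]
((S)) => (((S)))   [S ::= ( S )]
(((S))) => (((SS)))   [S ::= S S]
(((SS))) => ((((S)S)))   [S ::= ( S )]
((((S)S))) => (((((S))S)))   [S ::= ( S )]
(((((S))S))) => (((((SS))S)))   [S ::= S S]
(((((SS))S))) => ((((((S)S))S)))   [S ::= ( S )]
((((((S)S))S))) => (((((((S))S))S)))   [S ::= ( S )]
(((((((S))S))S))) => (((((((()))S))S)))   [S ::= ( )]
(((((((()))S))S))) => (((((((()))(S)))S)))   [S ::= ( S )]
(((((((()))(S)))S))) => (((((((()))(())))S)))   [S ::= ( )]
(((((((()))(())))S))) => (((((((()))(())))(S))))   [S ::= ( S )]
(((((((()))(())))(S)))) => (((((((()))(())))(()))))   [S ::= ( )]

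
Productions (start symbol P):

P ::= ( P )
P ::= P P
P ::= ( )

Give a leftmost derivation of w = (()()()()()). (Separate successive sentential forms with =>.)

P => (P)   [P ::= ( P )]
(P) => (PP)   [P ::= P P]
(PP) => (PPP)   [P ::= P P]
(PPP) => (()PP)   [P ::= ( )]
(()PP) => (()PPP)   [P ::= P P]
(()PPP) => (()PPPP)   [P ::= P P]
(()PPPP) => (()()PPP)   [P ::= ( )]
(()()PPP) => (()()()PP)   [P ::= ( )]
(()()()PP) => (()()()()P)   [P ::= ( )]
(()()()()P) => (()()()()())   [P ::= ( )]

P => (P) => (PP) => (PPP) => (()PP) => (()PPP) => (()PPPP) => (()()PPP) => (()()()PP) => (()()()()P) => (()()()()())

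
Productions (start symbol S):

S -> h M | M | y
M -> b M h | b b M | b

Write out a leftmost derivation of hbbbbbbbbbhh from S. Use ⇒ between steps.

S ⇒ hM ⇒ hbbM ⇒ hbbbbM ⇒ hbbbbbMh ⇒ hbbbbbbMhh ⇒ hbbbbbbbbMhh ⇒ hbbbbbbbbbhh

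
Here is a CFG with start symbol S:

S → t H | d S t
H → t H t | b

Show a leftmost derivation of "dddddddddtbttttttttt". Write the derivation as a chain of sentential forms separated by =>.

S => dSt   [S → d S t]
dSt => ddStt   [S → d S t]
ddStt => dddSttt   [S → d S t]
dddSttt => ddddStttt   [S → d S t]
ddddStttt => dddddSttttt   [S → d S t]
dddddSttttt => ddddddStttttt   [S → d S t]
ddddddStttttt => dddddddSttttttt   [S → d S t]
dddddddSttttttt => ddddddddStttttttt   [S → d S t]
ddddddddStttttttt => dddddddddSttttttttt   [S → d S t]
dddddddddSttttttttt => dddddddddtHttttttttt   [S → t H]
dddddddddtHttttttttt => dddddddddtbttttttttt   [H → b]

S => dSt => ddStt => dddSttt => ddddStttt => dddddSttttt => ddddddStttttt => dddddddSttttttt => ddddddddStttttttt => dddddddddSttttttttt => dddddddddtHttttttttt => dddddddddtbttttttttt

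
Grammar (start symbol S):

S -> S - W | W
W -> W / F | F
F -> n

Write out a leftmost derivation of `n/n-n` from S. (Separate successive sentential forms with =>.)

S => S-W => W-W => W/F-W => F/F-W => n/F-W => n/n-W => n/n-F => n/n-n

S => S-W   [S -> S - W]
S-W => W-W   [S -> W]
W-W => W/F-W   [W -> W / F]
W/F-W => F/F-W   [W -> F]
F/F-W => n/F-W   [F -> n]
n/F-W => n/n-W   [F -> n]
n/n-W => n/n-F   [W -> F]
n/n-F => n/n-n   [F -> n]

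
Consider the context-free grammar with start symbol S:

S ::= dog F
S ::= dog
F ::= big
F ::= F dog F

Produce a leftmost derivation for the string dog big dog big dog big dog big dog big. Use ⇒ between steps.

S ⇒ dog F ⇒ dog F dog F ⇒ dog F dog F dog F ⇒ dog F dog F dog F dog F ⇒ dog F dog F dog F dog F dog F ⇒ dog big dog F dog F dog F dog F ⇒ dog big dog big dog F dog F dog F ⇒ dog big dog big dog big dog F dog F ⇒ dog big dog big dog big dog big dog F ⇒ dog big dog big dog big dog big dog big

S ⇒ dog F   [S ::= dog F]
dog F ⇒ dog F dog F   [F ::= F dog F]
dog F dog F ⇒ dog F dog F dog F   [F ::= F dog F]
dog F dog F dog F ⇒ dog F dog F dog F dog F   [F ::= F dog F]
dog F dog F dog F dog F ⇒ dog F dog F dog F dog F dog F   [F ::= F dog F]
dog F dog F dog F dog F dog F ⇒ dog big dog F dog F dog F dog F   [F ::= big]
dog big dog F dog F dog F dog F ⇒ dog big dog big dog F dog F dog F   [F ::= big]
dog big dog big dog F dog F dog F ⇒ dog big dog big dog big dog F dog F   [F ::= big]
dog big dog big dog big dog F dog F ⇒ dog big dog big dog big dog big dog F   [F ::= big]
dog big dog big dog big dog big dog F ⇒ dog big dog big dog big dog big dog big   [F ::= big]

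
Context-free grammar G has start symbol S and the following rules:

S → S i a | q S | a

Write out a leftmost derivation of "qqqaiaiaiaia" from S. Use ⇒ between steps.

S ⇒ Sia   [S → S i a]
Sia ⇒ Siaia   [S → S i a]
Siaia ⇒ qSiaia   [S → q S]
qSiaia ⇒ qSiaiaia   [S → S i a]
qSiaiaia ⇒ qqSiaiaia   [S → q S]
qqSiaiaia ⇒ qqSiaiaiaia   [S → S i a]
qqSiaiaiaia ⇒ qqqSiaiaiaia   [S → q S]
qqqSiaiaiaia ⇒ qqqaiaiaiaia   [S → a]

S ⇒ Sia ⇒ Siaia ⇒ qSiaia ⇒ qSiaiaia ⇒ qqSiaiaia ⇒ qqSiaiaiaia ⇒ qqqSiaiaiaia ⇒ qqqaiaiaiaia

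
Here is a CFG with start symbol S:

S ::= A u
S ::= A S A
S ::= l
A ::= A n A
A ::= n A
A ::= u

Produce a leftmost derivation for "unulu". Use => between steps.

S=>ASA=>AnASA=>unASA=>unuSA=>unulA=>unulu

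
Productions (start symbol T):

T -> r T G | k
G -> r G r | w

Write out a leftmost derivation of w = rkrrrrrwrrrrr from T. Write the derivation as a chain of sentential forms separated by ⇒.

T ⇒ rTG ⇒ rkG ⇒ rkrGr ⇒ rkrrGrr ⇒ rkrrrGrrr ⇒ rkrrrrGrrrr ⇒ rkrrrrrGrrrrr ⇒ rkrrrrrwrrrrr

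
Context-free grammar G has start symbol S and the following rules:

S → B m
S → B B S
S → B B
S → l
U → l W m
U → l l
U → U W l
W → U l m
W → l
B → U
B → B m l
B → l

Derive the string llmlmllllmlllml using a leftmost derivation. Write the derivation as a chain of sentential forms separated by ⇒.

S ⇒ BBS ⇒ lBS ⇒ lBmlS ⇒ lBmlmlS ⇒ llmlmlS ⇒ llmlmlBB ⇒ llmlmllB ⇒ llmlmllU ⇒ llmlmllUWl ⇒ llmlmlllWmWl ⇒ llmlmllllmWl ⇒ llmlmllllmUlml ⇒ llmlmllllmlllml

S ⇒ BBS   [S → B B S]
BBS ⇒ lBS   [B → l]
lBS ⇒ lBmlS   [B → B m l]
lBmlS ⇒ lBmlmlS   [B → B m l]
lBmlmlS ⇒ llmlmlS   [B → l]
llmlmlS ⇒ llmlmlBB   [S → B B]
llmlmlBB ⇒ llmlmllB   [B → l]
llmlmllB ⇒ llmlmllU   [B → U]
llmlmllU ⇒ llmlmllUWl   [U → U W l]
llmlmllUWl ⇒ llmlmlllWmWl   [U → l W m]
llmlmlllWmWl ⇒ llmlmllllmWl   [W → l]
llmlmllllmWl ⇒ llmlmllllmUlml   [W → U l m]
llmlmllllmUlml ⇒ llmlmllllmlllml   [U → l l]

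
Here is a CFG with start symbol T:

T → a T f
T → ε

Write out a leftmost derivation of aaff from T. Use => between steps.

T => aTf => aaTff => aaff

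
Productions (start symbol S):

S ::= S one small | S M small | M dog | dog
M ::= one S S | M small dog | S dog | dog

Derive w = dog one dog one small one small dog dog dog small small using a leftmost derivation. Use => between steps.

S => S M small   [S ::= S M small]
S M small => dog M small   [S ::= dog]
dog M small => dog one S S small   [M ::= one S S]
dog one S S small => dog one S one small S small   [S ::= S one small]
dog one S one small S small => dog one S one small one small S small   [S ::= S one small]
dog one S one small one small S small => dog one dog one small one small S small   [S ::= dog]
dog one dog one small one small S small => dog one dog one small one small S M small small   [S ::= S M small]
dog one dog one small one small S M small small => dog one dog one small one small M dog M small small   [S ::= M dog]
dog one dog one small one small M dog M small small => dog one dog one small one small dog dog M small small   [M ::= dog]
dog one dog one small one small dog dog M small small => dog one dog one small one small dog dog dog small small   [M ::= dog]

S => S M small => dog M small => dog one S S small => dog one S one small S small => dog one S one small one small S small => dog one dog one small one small S small => dog one dog one small one small S M small small => dog one dog one small one small M dog M small small => dog one dog one small one small dog dog M small small => dog one dog one small one small dog dog dog small small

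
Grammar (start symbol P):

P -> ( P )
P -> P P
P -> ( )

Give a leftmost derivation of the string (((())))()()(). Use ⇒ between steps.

P ⇒ PP ⇒ PPP ⇒ PPPP ⇒ (P)PPP ⇒ ((P))PPP ⇒ (((P)))PPP ⇒ (((())))PPP ⇒ (((())))()PP ⇒ (((())))()()P ⇒ (((())))()()()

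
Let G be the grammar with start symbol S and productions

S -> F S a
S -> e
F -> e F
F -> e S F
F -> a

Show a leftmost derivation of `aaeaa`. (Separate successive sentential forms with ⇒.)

S ⇒ FSa   [S -> F S a]
FSa ⇒ aSa   [F -> a]
aSa ⇒ aFSaa   [S -> F S a]
aFSaa ⇒ aaSaa   [F -> a]
aaSaa ⇒ aaeaa   [S -> e]

S ⇒ FSa ⇒ aSa ⇒ aFSaa ⇒ aaSaa ⇒ aaeaa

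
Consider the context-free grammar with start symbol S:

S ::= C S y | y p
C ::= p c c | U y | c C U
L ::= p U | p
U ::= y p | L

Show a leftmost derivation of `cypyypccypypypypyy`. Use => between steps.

S => CSy => cCUSy => cUyUSy => cypyUSy => cypyypSy => cypyypCSyy => cypyypcCUSyy => cypyypccCUUSyy => cypyypccUyUUSyy => cypyypccypyUUSyy => cypyypccypyLUSyy => cypyypccypypUSyy => cypyypccypypypSyy => cypyypccypypypypyy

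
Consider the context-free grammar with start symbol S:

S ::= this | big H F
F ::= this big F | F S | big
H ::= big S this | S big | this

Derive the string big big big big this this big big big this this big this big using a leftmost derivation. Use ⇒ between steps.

S ⇒ big H F   [S ::= big H F]
big H F ⇒ big big S this F   [H ::= big S this]
big big S this F ⇒ big big big H F this F   [S ::= big H F]
big big big H F this F ⇒ big big big big S this F this F   [H ::= big S this]
big big big big S this F this F ⇒ big big big big this this F this F   [S ::= this]
big big big big this this F this F ⇒ big big big big this this F S this F   [F ::= F S]
big big big big this this F S this F ⇒ big big big big this this big S this F   [F ::= big]
big big big big this this big S this F ⇒ big big big big this this big big H F this F   [S ::= big H F]
big big big big this this big big H F this F ⇒ big big big big this this big big big S this F this F   [H ::= big S this]
big big big big this this big big big S this F this F ⇒ big big big big this this big big big this this F this F   [S ::= this]
big big big big this this big big big this this F this F ⇒ big big big big this this big big big this this big this F   [F ::= big]
big big big big this this big big big this this big this F ⇒ big big big big this this big big big this this big this big   [F ::= big]

S ⇒ big H F ⇒ big big S this F ⇒ big big big H F this F ⇒ big big big big S this F this F ⇒ big big big big this this F this F ⇒ big big big big this this F S this F ⇒ big big big big this this big S this F ⇒ big big big big this this big big H F this F ⇒ big big big big this this big big big S this F this F ⇒ big big big big this this big big big this this F this F ⇒ big big big big this this big big big this this big this F ⇒ big big big big this this big big big this this big this big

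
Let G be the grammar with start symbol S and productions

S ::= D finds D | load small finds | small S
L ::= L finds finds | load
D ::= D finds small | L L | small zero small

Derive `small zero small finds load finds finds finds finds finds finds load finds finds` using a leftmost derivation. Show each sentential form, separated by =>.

S => D finds D => small zero small finds D => small zero small finds L L => small zero small finds L finds finds L => small zero small finds L finds finds finds finds L => small zero small finds L finds finds finds finds finds finds L => small zero small finds load finds finds finds finds finds finds L => small zero small finds load finds finds finds finds finds finds L finds finds => small zero small finds load finds finds finds finds finds finds load finds finds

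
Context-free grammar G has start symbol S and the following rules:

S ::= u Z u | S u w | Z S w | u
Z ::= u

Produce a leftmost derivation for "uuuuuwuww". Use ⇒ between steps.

S⇒ZSw⇒uSw⇒uSuww⇒uZSwuww⇒uuSwuww⇒uuuZuwuww⇒uuuuuwuww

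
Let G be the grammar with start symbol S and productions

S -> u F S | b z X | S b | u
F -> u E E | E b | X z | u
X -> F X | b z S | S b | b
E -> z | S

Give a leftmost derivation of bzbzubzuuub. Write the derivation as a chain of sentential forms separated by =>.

S => Sb => bzXb => bzbzSb => bzbzuFSb => bzbzuXzSb => bzbzubzSb => bzbzubzuFSb => bzbzubzuuSb => bzbzubzuuub

S => Sb   [S -> S b]
Sb => bzXb   [S -> b z X]
bzXb => bzbzSb   [X -> b z S]
bzbzSb => bzbzuFSb   [S -> u F S]
bzbzuFSb => bzbzuXzSb   [F -> X z]
bzbzuXzSb => bzbzubzSb   [X -> b]
bzbzubzSb => bzbzubzuFSb   [S -> u F S]
bzbzubzuFSb => bzbzubzuuSb   [F -> u]
bzbzubzuuSb => bzbzubzuuub   [S -> u]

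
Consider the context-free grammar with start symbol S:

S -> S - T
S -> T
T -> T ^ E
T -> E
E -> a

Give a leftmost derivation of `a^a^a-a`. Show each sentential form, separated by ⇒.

S ⇒ S-T ⇒ T-T ⇒ T^E-T ⇒ T^E^E-T ⇒ E^E^E-T ⇒ a^E^E-T ⇒ a^a^E-T ⇒ a^a^a-T ⇒ a^a^a-E ⇒ a^a^a-a

S ⇒ S-T   [S -> S - T]
S-T ⇒ T-T   [S -> T]
T-T ⇒ T^E-T   [T -> T ^ E]
T^E-T ⇒ T^E^E-T   [T -> T ^ E]
T^E^E-T ⇒ E^E^E-T   [T -> E]
E^E^E-T ⇒ a^E^E-T   [E -> a]
a^E^E-T ⇒ a^a^E-T   [E -> a]
a^a^E-T ⇒ a^a^a-T   [E -> a]
a^a^a-T ⇒ a^a^a-E   [T -> E]
a^a^a-E ⇒ a^a^a-a   [E -> a]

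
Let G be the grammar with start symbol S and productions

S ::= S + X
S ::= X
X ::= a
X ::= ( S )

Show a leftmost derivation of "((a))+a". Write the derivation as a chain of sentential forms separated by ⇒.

S ⇒ S+X   [S ::= S + X]
S+X ⇒ X+X   [S ::= X]
X+X ⇒ (S)+X   [X ::= ( S )]
(S)+X ⇒ (X)+X   [S ::= X]
(X)+X ⇒ ((S))+X   [X ::= ( S )]
((S))+X ⇒ ((X))+X   [S ::= X]
((X))+X ⇒ ((a))+X   [X ::= a]
((a))+X ⇒ ((a))+a   [X ::= a]

S ⇒ S+X ⇒ X+X ⇒ (S)+X ⇒ (X)+X ⇒ ((S))+X ⇒ ((X))+X ⇒ ((a))+X ⇒ ((a))+a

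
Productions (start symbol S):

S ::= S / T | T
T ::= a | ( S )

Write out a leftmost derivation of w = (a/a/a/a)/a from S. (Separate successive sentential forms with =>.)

S => S/T => T/T => (S)/T => (S/T)/T => (S/T/T)/T => (S/T/T/T)/T => (T/T/T/T)/T => (a/T/T/T)/T => (a/a/T/T)/T => (a/a/a/T)/T => (a/a/a/a)/T => (a/a/a/a)/a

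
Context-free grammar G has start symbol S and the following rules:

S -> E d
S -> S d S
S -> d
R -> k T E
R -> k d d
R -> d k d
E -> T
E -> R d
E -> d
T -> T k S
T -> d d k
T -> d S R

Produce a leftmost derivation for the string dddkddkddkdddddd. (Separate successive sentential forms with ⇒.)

S ⇒ SdS ⇒ SdSdS ⇒ EddSdS ⇒ dddSdS ⇒ dddEddS ⇒ dddRdddS ⇒ dddkTEdddS ⇒ dddkTkSEdddS ⇒ dddkdSRkSEdddS ⇒ dddkddRkSEdddS ⇒ dddkddkddkSEdddS ⇒ dddkddkddkdEdddS ⇒ dddkddkddkdddddS ⇒ dddkddkddkdddddd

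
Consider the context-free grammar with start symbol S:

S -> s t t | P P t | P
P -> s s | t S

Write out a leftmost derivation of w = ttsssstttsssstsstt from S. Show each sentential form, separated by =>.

S => P => tS => tPPt => ttSPt => ttPPtPt => ttssPtPt => ttsssstPt => ttssssttSt => ttssssttPPtt => ttsssstttSPtt => ttsssstttPPtPtt => ttsssstttssPtPtt => ttsssstttsssstPtt => ttsssstttsssstsstt

S => P   [S -> P]
P => tS   [P -> t S]
tS => tPPt   [S -> P P t]
tPPt => ttSPt   [P -> t S]
ttSPt => ttPPtPt   [S -> P P t]
ttPPtPt => ttssPtPt   [P -> s s]
ttssPtPt => ttsssstPt   [P -> s s]
ttsssstPt => ttssssttSt   [P -> t S]
ttssssttSt => ttssssttPPtt   [S -> P P t]
ttssssttPPtt => ttsssstttSPtt   [P -> t S]
ttsssstttSPtt => ttsssstttPPtPtt   [S -> P P t]
ttsssstttPPtPtt => ttsssstttssPtPtt   [P -> s s]
ttsssstttssPtPtt => ttsssstttsssstPtt   [P -> s s]
ttsssstttsssstPtt => ttsssstttsssstsstt   [P -> s s]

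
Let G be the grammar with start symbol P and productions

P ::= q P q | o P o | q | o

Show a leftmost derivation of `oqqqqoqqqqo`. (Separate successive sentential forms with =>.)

P => oPo   [P ::= o P o]
oPo => oqPqo   [P ::= q P q]
oqPqo => oqqPqqo   [P ::= q P q]
oqqPqqo => oqqqPqqqo   [P ::= q P q]
oqqqPqqqo => oqqqqPqqqqo   [P ::= q P q]
oqqqqPqqqqo => oqqqqoqqqqo   [P ::= o]

P => oPo => oqPqo => oqqPqqo => oqqqPqqqo => oqqqqPqqqqo => oqqqqoqqqqo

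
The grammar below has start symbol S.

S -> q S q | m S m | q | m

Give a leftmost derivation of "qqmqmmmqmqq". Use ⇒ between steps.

S⇒qSq⇒qqSqq⇒qqmSmqq⇒qqmqSqmqq⇒qqmqmSmqmqq⇒qqmqmmmqmqq

S ⇒ qSq   [S -> q S q]
qSq ⇒ qqSqq   [S -> q S q]
qqSqq ⇒ qqmSmqq   [S -> m S m]
qqmSmqq ⇒ qqmqSqmqq   [S -> q S q]
qqmqSqmqq ⇒ qqmqmSmqmqq   [S -> m S m]
qqmqmSmqmqq ⇒ qqmqmmmqmqq   [S -> m]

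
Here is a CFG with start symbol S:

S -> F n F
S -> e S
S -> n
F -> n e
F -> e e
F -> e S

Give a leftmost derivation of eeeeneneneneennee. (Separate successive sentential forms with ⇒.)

S ⇒ eS ⇒ eeS ⇒ eeFnF ⇒ eeeSnF ⇒ eeeeSnF ⇒ eeeeFnFnF ⇒ eeeenenFnF ⇒ eeeeneneSnF ⇒ eeeeneneFnFnF ⇒ eeeenenenenFnF ⇒ eeeeneneneneSnF ⇒ eeeeneneneneeSnF ⇒ eeeeneneneneennF ⇒ eeeeneneneneennee

S ⇒ eS   [S -> e S]
eS ⇒ eeS   [S -> e S]
eeS ⇒ eeFnF   [S -> F n F]
eeFnF ⇒ eeeSnF   [F -> e S]
eeeSnF ⇒ eeeeSnF   [S -> e S]
eeeeSnF ⇒ eeeeFnFnF   [S -> F n F]
eeeeFnFnF ⇒ eeeenenFnF   [F -> n e]
eeeenenFnF ⇒ eeeeneneSnF   [F -> e S]
eeeeneneSnF ⇒ eeeeneneFnFnF   [S -> F n F]
eeeeneneFnFnF ⇒ eeeenenenenFnF   [F -> n e]
eeeenenenenFnF ⇒ eeeeneneneneSnF   [F -> e S]
eeeeneneneneSnF ⇒ eeeeneneneneeSnF   [S -> e S]
eeeeneneneneeSnF ⇒ eeeeneneneneennF   [S -> n]
eeeeneneneneennF ⇒ eeeeneneneneennee   [F -> e e]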